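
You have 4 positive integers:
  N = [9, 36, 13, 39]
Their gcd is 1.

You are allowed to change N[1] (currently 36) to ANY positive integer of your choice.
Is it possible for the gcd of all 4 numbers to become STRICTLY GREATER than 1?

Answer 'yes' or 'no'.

Current gcd = 1
gcd of all OTHER numbers (without N[1]=36): gcd([9, 13, 39]) = 1
The new gcd after any change is gcd(1, new_value).
This can be at most 1.
Since 1 = old gcd 1, the gcd can only stay the same or decrease.

Answer: no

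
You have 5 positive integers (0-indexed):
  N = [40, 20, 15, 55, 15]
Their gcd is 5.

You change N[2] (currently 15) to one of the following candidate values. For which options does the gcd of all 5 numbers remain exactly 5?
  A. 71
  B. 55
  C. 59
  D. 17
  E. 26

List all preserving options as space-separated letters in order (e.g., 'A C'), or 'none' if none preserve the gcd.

Answer: B

Derivation:
Old gcd = 5; gcd of others (without N[2]) = 5
New gcd for candidate v: gcd(5, v). Preserves old gcd iff gcd(5, v) = 5.
  Option A: v=71, gcd(5,71)=1 -> changes
  Option B: v=55, gcd(5,55)=5 -> preserves
  Option C: v=59, gcd(5,59)=1 -> changes
  Option D: v=17, gcd(5,17)=1 -> changes
  Option E: v=26, gcd(5,26)=1 -> changes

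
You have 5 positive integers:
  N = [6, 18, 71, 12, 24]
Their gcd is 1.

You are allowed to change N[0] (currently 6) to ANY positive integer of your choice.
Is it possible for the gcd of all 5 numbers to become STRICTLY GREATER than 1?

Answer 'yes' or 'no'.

Current gcd = 1
gcd of all OTHER numbers (without N[0]=6): gcd([18, 71, 12, 24]) = 1
The new gcd after any change is gcd(1, new_value).
This can be at most 1.
Since 1 = old gcd 1, the gcd can only stay the same or decrease.

Answer: no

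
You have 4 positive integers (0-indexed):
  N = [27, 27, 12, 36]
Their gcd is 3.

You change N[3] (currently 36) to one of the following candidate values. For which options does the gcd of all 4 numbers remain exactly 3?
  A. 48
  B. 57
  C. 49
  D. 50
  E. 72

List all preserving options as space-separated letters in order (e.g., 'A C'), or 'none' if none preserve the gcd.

Old gcd = 3; gcd of others (without N[3]) = 3
New gcd for candidate v: gcd(3, v). Preserves old gcd iff gcd(3, v) = 3.
  Option A: v=48, gcd(3,48)=3 -> preserves
  Option B: v=57, gcd(3,57)=3 -> preserves
  Option C: v=49, gcd(3,49)=1 -> changes
  Option D: v=50, gcd(3,50)=1 -> changes
  Option E: v=72, gcd(3,72)=3 -> preserves

Answer: A B E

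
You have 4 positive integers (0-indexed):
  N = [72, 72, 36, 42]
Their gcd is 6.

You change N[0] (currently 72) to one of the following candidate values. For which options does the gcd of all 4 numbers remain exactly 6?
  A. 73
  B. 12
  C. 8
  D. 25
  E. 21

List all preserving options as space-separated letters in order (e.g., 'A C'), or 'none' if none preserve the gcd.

Old gcd = 6; gcd of others (without N[0]) = 6
New gcd for candidate v: gcd(6, v). Preserves old gcd iff gcd(6, v) = 6.
  Option A: v=73, gcd(6,73)=1 -> changes
  Option B: v=12, gcd(6,12)=6 -> preserves
  Option C: v=8, gcd(6,8)=2 -> changes
  Option D: v=25, gcd(6,25)=1 -> changes
  Option E: v=21, gcd(6,21)=3 -> changes

Answer: B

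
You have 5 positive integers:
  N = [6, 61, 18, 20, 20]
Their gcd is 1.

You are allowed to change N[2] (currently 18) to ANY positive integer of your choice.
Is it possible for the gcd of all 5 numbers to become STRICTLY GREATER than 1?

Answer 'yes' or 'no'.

Answer: no

Derivation:
Current gcd = 1
gcd of all OTHER numbers (without N[2]=18): gcd([6, 61, 20, 20]) = 1
The new gcd after any change is gcd(1, new_value).
This can be at most 1.
Since 1 = old gcd 1, the gcd can only stay the same or decrease.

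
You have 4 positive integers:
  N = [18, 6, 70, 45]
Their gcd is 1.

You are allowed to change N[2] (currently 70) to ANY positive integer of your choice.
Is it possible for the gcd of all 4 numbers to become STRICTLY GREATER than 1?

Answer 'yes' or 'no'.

Current gcd = 1
gcd of all OTHER numbers (without N[2]=70): gcd([18, 6, 45]) = 3
The new gcd after any change is gcd(3, new_value).
This can be at most 3.
Since 3 > old gcd 1, the gcd CAN increase (e.g., set N[2] = 3).

Answer: yes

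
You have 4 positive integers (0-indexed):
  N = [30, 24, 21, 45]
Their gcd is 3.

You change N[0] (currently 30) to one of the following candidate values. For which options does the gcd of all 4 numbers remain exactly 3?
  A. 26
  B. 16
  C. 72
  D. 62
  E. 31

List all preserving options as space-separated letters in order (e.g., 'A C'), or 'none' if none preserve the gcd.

Old gcd = 3; gcd of others (without N[0]) = 3
New gcd for candidate v: gcd(3, v). Preserves old gcd iff gcd(3, v) = 3.
  Option A: v=26, gcd(3,26)=1 -> changes
  Option B: v=16, gcd(3,16)=1 -> changes
  Option C: v=72, gcd(3,72)=3 -> preserves
  Option D: v=62, gcd(3,62)=1 -> changes
  Option E: v=31, gcd(3,31)=1 -> changes

Answer: C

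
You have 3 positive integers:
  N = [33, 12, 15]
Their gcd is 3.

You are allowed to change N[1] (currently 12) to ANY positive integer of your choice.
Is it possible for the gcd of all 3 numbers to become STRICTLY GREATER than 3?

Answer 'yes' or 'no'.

Answer: no

Derivation:
Current gcd = 3
gcd of all OTHER numbers (without N[1]=12): gcd([33, 15]) = 3
The new gcd after any change is gcd(3, new_value).
This can be at most 3.
Since 3 = old gcd 3, the gcd can only stay the same or decrease.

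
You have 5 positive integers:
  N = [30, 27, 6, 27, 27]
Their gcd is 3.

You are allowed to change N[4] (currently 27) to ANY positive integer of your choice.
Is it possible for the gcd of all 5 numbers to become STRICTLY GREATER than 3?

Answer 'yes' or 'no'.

Answer: no

Derivation:
Current gcd = 3
gcd of all OTHER numbers (without N[4]=27): gcd([30, 27, 6, 27]) = 3
The new gcd after any change is gcd(3, new_value).
This can be at most 3.
Since 3 = old gcd 3, the gcd can only stay the same or decrease.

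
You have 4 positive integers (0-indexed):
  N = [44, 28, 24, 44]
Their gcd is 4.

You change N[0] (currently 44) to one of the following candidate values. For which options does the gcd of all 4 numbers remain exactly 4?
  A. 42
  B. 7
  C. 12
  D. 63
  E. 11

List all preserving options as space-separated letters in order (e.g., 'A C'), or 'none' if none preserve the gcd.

Old gcd = 4; gcd of others (without N[0]) = 4
New gcd for candidate v: gcd(4, v). Preserves old gcd iff gcd(4, v) = 4.
  Option A: v=42, gcd(4,42)=2 -> changes
  Option B: v=7, gcd(4,7)=1 -> changes
  Option C: v=12, gcd(4,12)=4 -> preserves
  Option D: v=63, gcd(4,63)=1 -> changes
  Option E: v=11, gcd(4,11)=1 -> changes

Answer: C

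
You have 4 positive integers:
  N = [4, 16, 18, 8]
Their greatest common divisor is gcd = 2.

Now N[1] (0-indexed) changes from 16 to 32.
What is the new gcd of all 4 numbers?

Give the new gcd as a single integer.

Numbers: [4, 16, 18, 8], gcd = 2
Change: index 1, 16 -> 32
gcd of the OTHER numbers (without index 1): gcd([4, 18, 8]) = 2
New gcd = gcd(g_others, new_val) = gcd(2, 32) = 2

Answer: 2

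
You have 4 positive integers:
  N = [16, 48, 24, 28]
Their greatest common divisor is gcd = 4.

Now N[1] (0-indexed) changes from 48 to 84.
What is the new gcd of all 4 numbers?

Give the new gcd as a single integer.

Answer: 4

Derivation:
Numbers: [16, 48, 24, 28], gcd = 4
Change: index 1, 48 -> 84
gcd of the OTHER numbers (without index 1): gcd([16, 24, 28]) = 4
New gcd = gcd(g_others, new_val) = gcd(4, 84) = 4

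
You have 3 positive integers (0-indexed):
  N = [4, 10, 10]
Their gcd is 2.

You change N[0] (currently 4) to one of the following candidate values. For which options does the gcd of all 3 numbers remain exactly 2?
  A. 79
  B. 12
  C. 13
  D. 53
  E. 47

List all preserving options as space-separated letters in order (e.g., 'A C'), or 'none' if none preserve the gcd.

Old gcd = 2; gcd of others (without N[0]) = 10
New gcd for candidate v: gcd(10, v). Preserves old gcd iff gcd(10, v) = 2.
  Option A: v=79, gcd(10,79)=1 -> changes
  Option B: v=12, gcd(10,12)=2 -> preserves
  Option C: v=13, gcd(10,13)=1 -> changes
  Option D: v=53, gcd(10,53)=1 -> changes
  Option E: v=47, gcd(10,47)=1 -> changes

Answer: B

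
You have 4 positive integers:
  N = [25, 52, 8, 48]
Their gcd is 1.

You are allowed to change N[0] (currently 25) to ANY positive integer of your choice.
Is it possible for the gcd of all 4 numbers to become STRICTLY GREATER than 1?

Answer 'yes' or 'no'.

Current gcd = 1
gcd of all OTHER numbers (without N[0]=25): gcd([52, 8, 48]) = 4
The new gcd after any change is gcd(4, new_value).
This can be at most 4.
Since 4 > old gcd 1, the gcd CAN increase (e.g., set N[0] = 4).

Answer: yes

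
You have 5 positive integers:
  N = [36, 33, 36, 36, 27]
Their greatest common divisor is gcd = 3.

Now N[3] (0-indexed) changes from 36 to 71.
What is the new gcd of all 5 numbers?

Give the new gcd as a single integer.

Answer: 1

Derivation:
Numbers: [36, 33, 36, 36, 27], gcd = 3
Change: index 3, 36 -> 71
gcd of the OTHER numbers (without index 3): gcd([36, 33, 36, 27]) = 3
New gcd = gcd(g_others, new_val) = gcd(3, 71) = 1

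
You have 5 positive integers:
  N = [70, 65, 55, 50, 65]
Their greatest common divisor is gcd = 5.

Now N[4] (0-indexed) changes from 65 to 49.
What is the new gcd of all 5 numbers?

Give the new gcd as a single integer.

Numbers: [70, 65, 55, 50, 65], gcd = 5
Change: index 4, 65 -> 49
gcd of the OTHER numbers (without index 4): gcd([70, 65, 55, 50]) = 5
New gcd = gcd(g_others, new_val) = gcd(5, 49) = 1

Answer: 1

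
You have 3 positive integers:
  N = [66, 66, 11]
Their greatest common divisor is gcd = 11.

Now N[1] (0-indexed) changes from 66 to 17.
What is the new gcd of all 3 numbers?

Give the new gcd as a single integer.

Numbers: [66, 66, 11], gcd = 11
Change: index 1, 66 -> 17
gcd of the OTHER numbers (without index 1): gcd([66, 11]) = 11
New gcd = gcd(g_others, new_val) = gcd(11, 17) = 1

Answer: 1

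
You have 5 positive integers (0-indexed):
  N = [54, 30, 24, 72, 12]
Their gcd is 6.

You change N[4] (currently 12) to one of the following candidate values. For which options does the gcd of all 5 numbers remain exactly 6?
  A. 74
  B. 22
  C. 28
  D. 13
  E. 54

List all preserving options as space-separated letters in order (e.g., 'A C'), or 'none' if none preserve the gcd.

Answer: E

Derivation:
Old gcd = 6; gcd of others (without N[4]) = 6
New gcd for candidate v: gcd(6, v). Preserves old gcd iff gcd(6, v) = 6.
  Option A: v=74, gcd(6,74)=2 -> changes
  Option B: v=22, gcd(6,22)=2 -> changes
  Option C: v=28, gcd(6,28)=2 -> changes
  Option D: v=13, gcd(6,13)=1 -> changes
  Option E: v=54, gcd(6,54)=6 -> preserves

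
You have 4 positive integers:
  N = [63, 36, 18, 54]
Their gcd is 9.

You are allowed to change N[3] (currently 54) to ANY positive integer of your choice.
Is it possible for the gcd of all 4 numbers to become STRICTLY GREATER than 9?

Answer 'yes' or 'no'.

Answer: no

Derivation:
Current gcd = 9
gcd of all OTHER numbers (without N[3]=54): gcd([63, 36, 18]) = 9
The new gcd after any change is gcd(9, new_value).
This can be at most 9.
Since 9 = old gcd 9, the gcd can only stay the same or decrease.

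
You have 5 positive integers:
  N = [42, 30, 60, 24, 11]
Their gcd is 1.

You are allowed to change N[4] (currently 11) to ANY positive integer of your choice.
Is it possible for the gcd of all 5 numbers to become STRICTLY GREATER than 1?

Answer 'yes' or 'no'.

Current gcd = 1
gcd of all OTHER numbers (without N[4]=11): gcd([42, 30, 60, 24]) = 6
The new gcd after any change is gcd(6, new_value).
This can be at most 6.
Since 6 > old gcd 1, the gcd CAN increase (e.g., set N[4] = 6).

Answer: yes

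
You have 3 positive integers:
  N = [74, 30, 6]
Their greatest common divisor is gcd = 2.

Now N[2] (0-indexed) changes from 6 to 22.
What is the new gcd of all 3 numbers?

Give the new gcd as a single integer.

Answer: 2

Derivation:
Numbers: [74, 30, 6], gcd = 2
Change: index 2, 6 -> 22
gcd of the OTHER numbers (without index 2): gcd([74, 30]) = 2
New gcd = gcd(g_others, new_val) = gcd(2, 22) = 2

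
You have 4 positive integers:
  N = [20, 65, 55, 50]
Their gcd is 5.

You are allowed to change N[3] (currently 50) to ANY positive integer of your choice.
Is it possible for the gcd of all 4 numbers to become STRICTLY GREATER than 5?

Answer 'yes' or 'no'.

Current gcd = 5
gcd of all OTHER numbers (without N[3]=50): gcd([20, 65, 55]) = 5
The new gcd after any change is gcd(5, new_value).
This can be at most 5.
Since 5 = old gcd 5, the gcd can only stay the same or decrease.

Answer: no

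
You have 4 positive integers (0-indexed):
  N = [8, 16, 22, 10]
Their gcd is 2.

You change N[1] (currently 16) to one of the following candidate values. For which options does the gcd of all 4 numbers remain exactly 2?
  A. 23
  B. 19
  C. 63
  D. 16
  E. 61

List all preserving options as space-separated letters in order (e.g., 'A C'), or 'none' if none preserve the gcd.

Answer: D

Derivation:
Old gcd = 2; gcd of others (without N[1]) = 2
New gcd for candidate v: gcd(2, v). Preserves old gcd iff gcd(2, v) = 2.
  Option A: v=23, gcd(2,23)=1 -> changes
  Option B: v=19, gcd(2,19)=1 -> changes
  Option C: v=63, gcd(2,63)=1 -> changes
  Option D: v=16, gcd(2,16)=2 -> preserves
  Option E: v=61, gcd(2,61)=1 -> changes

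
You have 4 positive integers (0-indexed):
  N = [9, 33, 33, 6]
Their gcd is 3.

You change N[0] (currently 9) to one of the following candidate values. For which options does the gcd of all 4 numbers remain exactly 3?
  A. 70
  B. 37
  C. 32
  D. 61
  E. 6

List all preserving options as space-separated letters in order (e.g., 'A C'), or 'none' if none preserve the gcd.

Answer: E

Derivation:
Old gcd = 3; gcd of others (without N[0]) = 3
New gcd for candidate v: gcd(3, v). Preserves old gcd iff gcd(3, v) = 3.
  Option A: v=70, gcd(3,70)=1 -> changes
  Option B: v=37, gcd(3,37)=1 -> changes
  Option C: v=32, gcd(3,32)=1 -> changes
  Option D: v=61, gcd(3,61)=1 -> changes
  Option E: v=6, gcd(3,6)=3 -> preserves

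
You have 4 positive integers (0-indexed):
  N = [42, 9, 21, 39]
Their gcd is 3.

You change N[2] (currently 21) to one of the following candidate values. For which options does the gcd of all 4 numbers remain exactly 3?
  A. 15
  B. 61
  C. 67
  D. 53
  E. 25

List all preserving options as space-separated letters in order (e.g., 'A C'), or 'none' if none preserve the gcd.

Old gcd = 3; gcd of others (without N[2]) = 3
New gcd for candidate v: gcd(3, v). Preserves old gcd iff gcd(3, v) = 3.
  Option A: v=15, gcd(3,15)=3 -> preserves
  Option B: v=61, gcd(3,61)=1 -> changes
  Option C: v=67, gcd(3,67)=1 -> changes
  Option D: v=53, gcd(3,53)=1 -> changes
  Option E: v=25, gcd(3,25)=1 -> changes

Answer: A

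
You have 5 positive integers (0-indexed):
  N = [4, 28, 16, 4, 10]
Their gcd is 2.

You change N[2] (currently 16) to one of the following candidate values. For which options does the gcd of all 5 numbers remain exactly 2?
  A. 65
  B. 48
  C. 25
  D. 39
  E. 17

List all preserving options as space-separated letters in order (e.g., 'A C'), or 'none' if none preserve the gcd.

Answer: B

Derivation:
Old gcd = 2; gcd of others (without N[2]) = 2
New gcd for candidate v: gcd(2, v). Preserves old gcd iff gcd(2, v) = 2.
  Option A: v=65, gcd(2,65)=1 -> changes
  Option B: v=48, gcd(2,48)=2 -> preserves
  Option C: v=25, gcd(2,25)=1 -> changes
  Option D: v=39, gcd(2,39)=1 -> changes
  Option E: v=17, gcd(2,17)=1 -> changes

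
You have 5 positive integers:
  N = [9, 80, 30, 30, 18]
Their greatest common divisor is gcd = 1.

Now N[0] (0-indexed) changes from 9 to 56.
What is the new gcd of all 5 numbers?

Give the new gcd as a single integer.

Answer: 2

Derivation:
Numbers: [9, 80, 30, 30, 18], gcd = 1
Change: index 0, 9 -> 56
gcd of the OTHER numbers (without index 0): gcd([80, 30, 30, 18]) = 2
New gcd = gcd(g_others, new_val) = gcd(2, 56) = 2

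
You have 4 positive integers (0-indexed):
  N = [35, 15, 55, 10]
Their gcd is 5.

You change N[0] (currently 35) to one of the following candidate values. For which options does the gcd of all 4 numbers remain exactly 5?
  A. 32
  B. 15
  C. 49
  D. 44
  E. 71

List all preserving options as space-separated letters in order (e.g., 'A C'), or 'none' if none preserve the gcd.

Old gcd = 5; gcd of others (without N[0]) = 5
New gcd for candidate v: gcd(5, v). Preserves old gcd iff gcd(5, v) = 5.
  Option A: v=32, gcd(5,32)=1 -> changes
  Option B: v=15, gcd(5,15)=5 -> preserves
  Option C: v=49, gcd(5,49)=1 -> changes
  Option D: v=44, gcd(5,44)=1 -> changes
  Option E: v=71, gcd(5,71)=1 -> changes

Answer: B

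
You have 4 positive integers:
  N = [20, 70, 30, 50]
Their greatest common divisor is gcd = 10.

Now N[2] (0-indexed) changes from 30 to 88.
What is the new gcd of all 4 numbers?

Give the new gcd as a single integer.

Answer: 2

Derivation:
Numbers: [20, 70, 30, 50], gcd = 10
Change: index 2, 30 -> 88
gcd of the OTHER numbers (without index 2): gcd([20, 70, 50]) = 10
New gcd = gcd(g_others, new_val) = gcd(10, 88) = 2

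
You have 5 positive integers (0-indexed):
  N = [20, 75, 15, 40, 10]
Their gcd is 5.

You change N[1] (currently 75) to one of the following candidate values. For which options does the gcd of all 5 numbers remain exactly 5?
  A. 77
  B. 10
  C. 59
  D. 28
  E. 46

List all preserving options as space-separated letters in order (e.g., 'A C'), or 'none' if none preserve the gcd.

Old gcd = 5; gcd of others (without N[1]) = 5
New gcd for candidate v: gcd(5, v). Preserves old gcd iff gcd(5, v) = 5.
  Option A: v=77, gcd(5,77)=1 -> changes
  Option B: v=10, gcd(5,10)=5 -> preserves
  Option C: v=59, gcd(5,59)=1 -> changes
  Option D: v=28, gcd(5,28)=1 -> changes
  Option E: v=46, gcd(5,46)=1 -> changes

Answer: B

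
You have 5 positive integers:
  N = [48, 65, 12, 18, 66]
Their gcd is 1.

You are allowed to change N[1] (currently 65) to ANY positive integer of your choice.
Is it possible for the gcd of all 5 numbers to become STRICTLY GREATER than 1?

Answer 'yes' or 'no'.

Answer: yes

Derivation:
Current gcd = 1
gcd of all OTHER numbers (without N[1]=65): gcd([48, 12, 18, 66]) = 6
The new gcd after any change is gcd(6, new_value).
This can be at most 6.
Since 6 > old gcd 1, the gcd CAN increase (e.g., set N[1] = 6).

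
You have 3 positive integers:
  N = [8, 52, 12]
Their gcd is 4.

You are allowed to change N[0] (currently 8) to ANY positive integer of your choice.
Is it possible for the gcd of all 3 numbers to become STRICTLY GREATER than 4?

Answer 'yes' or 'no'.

Answer: no

Derivation:
Current gcd = 4
gcd of all OTHER numbers (without N[0]=8): gcd([52, 12]) = 4
The new gcd after any change is gcd(4, new_value).
This can be at most 4.
Since 4 = old gcd 4, the gcd can only stay the same or decrease.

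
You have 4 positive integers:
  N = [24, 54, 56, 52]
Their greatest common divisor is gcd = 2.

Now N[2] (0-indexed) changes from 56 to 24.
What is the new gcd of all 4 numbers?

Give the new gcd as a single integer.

Numbers: [24, 54, 56, 52], gcd = 2
Change: index 2, 56 -> 24
gcd of the OTHER numbers (without index 2): gcd([24, 54, 52]) = 2
New gcd = gcd(g_others, new_val) = gcd(2, 24) = 2

Answer: 2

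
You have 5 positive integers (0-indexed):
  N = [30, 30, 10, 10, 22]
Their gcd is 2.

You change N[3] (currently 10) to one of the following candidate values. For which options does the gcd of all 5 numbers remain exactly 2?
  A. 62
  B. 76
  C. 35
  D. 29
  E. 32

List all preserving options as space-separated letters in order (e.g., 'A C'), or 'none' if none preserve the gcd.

Answer: A B E

Derivation:
Old gcd = 2; gcd of others (without N[3]) = 2
New gcd for candidate v: gcd(2, v). Preserves old gcd iff gcd(2, v) = 2.
  Option A: v=62, gcd(2,62)=2 -> preserves
  Option B: v=76, gcd(2,76)=2 -> preserves
  Option C: v=35, gcd(2,35)=1 -> changes
  Option D: v=29, gcd(2,29)=1 -> changes
  Option E: v=32, gcd(2,32)=2 -> preserves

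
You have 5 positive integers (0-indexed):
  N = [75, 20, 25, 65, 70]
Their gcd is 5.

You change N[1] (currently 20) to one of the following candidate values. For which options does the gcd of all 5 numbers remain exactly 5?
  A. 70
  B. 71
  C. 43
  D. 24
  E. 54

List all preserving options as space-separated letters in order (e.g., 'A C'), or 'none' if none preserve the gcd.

Answer: A

Derivation:
Old gcd = 5; gcd of others (without N[1]) = 5
New gcd for candidate v: gcd(5, v). Preserves old gcd iff gcd(5, v) = 5.
  Option A: v=70, gcd(5,70)=5 -> preserves
  Option B: v=71, gcd(5,71)=1 -> changes
  Option C: v=43, gcd(5,43)=1 -> changes
  Option D: v=24, gcd(5,24)=1 -> changes
  Option E: v=54, gcd(5,54)=1 -> changes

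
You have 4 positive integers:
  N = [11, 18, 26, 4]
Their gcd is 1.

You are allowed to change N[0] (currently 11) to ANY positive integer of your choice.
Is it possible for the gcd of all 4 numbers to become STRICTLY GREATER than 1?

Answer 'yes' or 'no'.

Current gcd = 1
gcd of all OTHER numbers (without N[0]=11): gcd([18, 26, 4]) = 2
The new gcd after any change is gcd(2, new_value).
This can be at most 2.
Since 2 > old gcd 1, the gcd CAN increase (e.g., set N[0] = 2).

Answer: yes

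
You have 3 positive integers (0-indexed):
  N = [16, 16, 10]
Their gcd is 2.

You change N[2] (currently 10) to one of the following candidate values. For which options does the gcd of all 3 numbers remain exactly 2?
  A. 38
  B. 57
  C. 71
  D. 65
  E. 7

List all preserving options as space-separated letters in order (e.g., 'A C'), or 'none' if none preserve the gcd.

Answer: A

Derivation:
Old gcd = 2; gcd of others (without N[2]) = 16
New gcd for candidate v: gcd(16, v). Preserves old gcd iff gcd(16, v) = 2.
  Option A: v=38, gcd(16,38)=2 -> preserves
  Option B: v=57, gcd(16,57)=1 -> changes
  Option C: v=71, gcd(16,71)=1 -> changes
  Option D: v=65, gcd(16,65)=1 -> changes
  Option E: v=7, gcd(16,7)=1 -> changes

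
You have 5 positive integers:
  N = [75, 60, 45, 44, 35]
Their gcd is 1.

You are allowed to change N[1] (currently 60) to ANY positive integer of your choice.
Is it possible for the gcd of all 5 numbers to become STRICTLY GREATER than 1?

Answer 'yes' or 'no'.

Answer: no

Derivation:
Current gcd = 1
gcd of all OTHER numbers (without N[1]=60): gcd([75, 45, 44, 35]) = 1
The new gcd after any change is gcd(1, new_value).
This can be at most 1.
Since 1 = old gcd 1, the gcd can only stay the same or decrease.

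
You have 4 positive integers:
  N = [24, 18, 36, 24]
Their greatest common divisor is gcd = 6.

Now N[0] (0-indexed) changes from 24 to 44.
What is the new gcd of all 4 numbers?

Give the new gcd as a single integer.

Answer: 2

Derivation:
Numbers: [24, 18, 36, 24], gcd = 6
Change: index 0, 24 -> 44
gcd of the OTHER numbers (without index 0): gcd([18, 36, 24]) = 6
New gcd = gcd(g_others, new_val) = gcd(6, 44) = 2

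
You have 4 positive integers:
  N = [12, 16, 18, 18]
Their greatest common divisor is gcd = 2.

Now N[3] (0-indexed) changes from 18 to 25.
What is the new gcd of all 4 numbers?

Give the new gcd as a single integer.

Numbers: [12, 16, 18, 18], gcd = 2
Change: index 3, 18 -> 25
gcd of the OTHER numbers (without index 3): gcd([12, 16, 18]) = 2
New gcd = gcd(g_others, new_val) = gcd(2, 25) = 1

Answer: 1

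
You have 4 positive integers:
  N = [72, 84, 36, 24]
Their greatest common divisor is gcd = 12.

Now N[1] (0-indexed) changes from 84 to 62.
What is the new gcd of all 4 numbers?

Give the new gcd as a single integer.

Answer: 2

Derivation:
Numbers: [72, 84, 36, 24], gcd = 12
Change: index 1, 84 -> 62
gcd of the OTHER numbers (without index 1): gcd([72, 36, 24]) = 12
New gcd = gcd(g_others, new_val) = gcd(12, 62) = 2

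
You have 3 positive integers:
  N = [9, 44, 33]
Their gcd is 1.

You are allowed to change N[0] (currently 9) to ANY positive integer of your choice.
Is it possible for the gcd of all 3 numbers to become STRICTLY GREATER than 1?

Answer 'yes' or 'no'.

Current gcd = 1
gcd of all OTHER numbers (without N[0]=9): gcd([44, 33]) = 11
The new gcd after any change is gcd(11, new_value).
This can be at most 11.
Since 11 > old gcd 1, the gcd CAN increase (e.g., set N[0] = 11).

Answer: yes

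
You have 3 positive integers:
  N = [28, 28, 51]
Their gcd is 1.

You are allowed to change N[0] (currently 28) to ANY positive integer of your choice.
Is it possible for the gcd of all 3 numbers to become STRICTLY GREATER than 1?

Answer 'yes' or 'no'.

Answer: no

Derivation:
Current gcd = 1
gcd of all OTHER numbers (without N[0]=28): gcd([28, 51]) = 1
The new gcd after any change is gcd(1, new_value).
This can be at most 1.
Since 1 = old gcd 1, the gcd can only stay the same or decrease.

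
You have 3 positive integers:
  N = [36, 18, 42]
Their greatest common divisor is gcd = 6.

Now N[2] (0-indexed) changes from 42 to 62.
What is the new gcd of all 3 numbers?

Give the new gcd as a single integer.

Answer: 2

Derivation:
Numbers: [36, 18, 42], gcd = 6
Change: index 2, 42 -> 62
gcd of the OTHER numbers (without index 2): gcd([36, 18]) = 18
New gcd = gcd(g_others, new_val) = gcd(18, 62) = 2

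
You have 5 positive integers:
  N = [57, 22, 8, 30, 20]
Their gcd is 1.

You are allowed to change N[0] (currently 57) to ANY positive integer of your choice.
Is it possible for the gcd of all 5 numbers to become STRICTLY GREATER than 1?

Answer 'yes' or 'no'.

Answer: yes

Derivation:
Current gcd = 1
gcd of all OTHER numbers (without N[0]=57): gcd([22, 8, 30, 20]) = 2
The new gcd after any change is gcd(2, new_value).
This can be at most 2.
Since 2 > old gcd 1, the gcd CAN increase (e.g., set N[0] = 2).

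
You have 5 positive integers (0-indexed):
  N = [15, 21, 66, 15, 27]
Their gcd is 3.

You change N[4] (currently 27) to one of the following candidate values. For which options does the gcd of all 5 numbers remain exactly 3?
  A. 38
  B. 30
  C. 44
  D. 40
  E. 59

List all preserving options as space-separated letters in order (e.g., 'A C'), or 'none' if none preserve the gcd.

Old gcd = 3; gcd of others (without N[4]) = 3
New gcd for candidate v: gcd(3, v). Preserves old gcd iff gcd(3, v) = 3.
  Option A: v=38, gcd(3,38)=1 -> changes
  Option B: v=30, gcd(3,30)=3 -> preserves
  Option C: v=44, gcd(3,44)=1 -> changes
  Option D: v=40, gcd(3,40)=1 -> changes
  Option E: v=59, gcd(3,59)=1 -> changes

Answer: B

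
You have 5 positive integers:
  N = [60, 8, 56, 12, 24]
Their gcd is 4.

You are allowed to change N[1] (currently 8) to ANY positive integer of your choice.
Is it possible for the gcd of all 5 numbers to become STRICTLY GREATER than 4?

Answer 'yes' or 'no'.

Current gcd = 4
gcd of all OTHER numbers (without N[1]=8): gcd([60, 56, 12, 24]) = 4
The new gcd after any change is gcd(4, new_value).
This can be at most 4.
Since 4 = old gcd 4, the gcd can only stay the same or decrease.

Answer: no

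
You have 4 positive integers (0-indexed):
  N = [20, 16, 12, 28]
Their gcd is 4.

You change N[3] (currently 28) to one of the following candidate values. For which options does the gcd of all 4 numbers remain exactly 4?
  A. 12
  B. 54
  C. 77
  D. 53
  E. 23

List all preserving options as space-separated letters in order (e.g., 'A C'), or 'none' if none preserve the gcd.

Old gcd = 4; gcd of others (without N[3]) = 4
New gcd for candidate v: gcd(4, v). Preserves old gcd iff gcd(4, v) = 4.
  Option A: v=12, gcd(4,12)=4 -> preserves
  Option B: v=54, gcd(4,54)=2 -> changes
  Option C: v=77, gcd(4,77)=1 -> changes
  Option D: v=53, gcd(4,53)=1 -> changes
  Option E: v=23, gcd(4,23)=1 -> changes

Answer: A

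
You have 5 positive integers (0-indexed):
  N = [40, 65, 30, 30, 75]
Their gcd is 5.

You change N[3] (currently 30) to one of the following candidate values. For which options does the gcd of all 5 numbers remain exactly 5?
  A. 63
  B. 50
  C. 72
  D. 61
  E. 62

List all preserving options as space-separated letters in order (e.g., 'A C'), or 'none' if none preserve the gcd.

Old gcd = 5; gcd of others (without N[3]) = 5
New gcd for candidate v: gcd(5, v). Preserves old gcd iff gcd(5, v) = 5.
  Option A: v=63, gcd(5,63)=1 -> changes
  Option B: v=50, gcd(5,50)=5 -> preserves
  Option C: v=72, gcd(5,72)=1 -> changes
  Option D: v=61, gcd(5,61)=1 -> changes
  Option E: v=62, gcd(5,62)=1 -> changes

Answer: B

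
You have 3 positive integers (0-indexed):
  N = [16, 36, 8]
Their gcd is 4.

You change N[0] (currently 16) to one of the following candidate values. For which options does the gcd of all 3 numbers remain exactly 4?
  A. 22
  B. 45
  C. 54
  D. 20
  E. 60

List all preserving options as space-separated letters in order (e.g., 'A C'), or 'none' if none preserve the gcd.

Answer: D E

Derivation:
Old gcd = 4; gcd of others (without N[0]) = 4
New gcd for candidate v: gcd(4, v). Preserves old gcd iff gcd(4, v) = 4.
  Option A: v=22, gcd(4,22)=2 -> changes
  Option B: v=45, gcd(4,45)=1 -> changes
  Option C: v=54, gcd(4,54)=2 -> changes
  Option D: v=20, gcd(4,20)=4 -> preserves
  Option E: v=60, gcd(4,60)=4 -> preserves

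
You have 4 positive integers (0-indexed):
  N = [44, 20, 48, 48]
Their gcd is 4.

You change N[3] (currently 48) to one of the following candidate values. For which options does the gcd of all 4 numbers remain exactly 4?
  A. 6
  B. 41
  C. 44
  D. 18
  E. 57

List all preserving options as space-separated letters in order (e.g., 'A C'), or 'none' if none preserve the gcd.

Answer: C

Derivation:
Old gcd = 4; gcd of others (without N[3]) = 4
New gcd for candidate v: gcd(4, v). Preserves old gcd iff gcd(4, v) = 4.
  Option A: v=6, gcd(4,6)=2 -> changes
  Option B: v=41, gcd(4,41)=1 -> changes
  Option C: v=44, gcd(4,44)=4 -> preserves
  Option D: v=18, gcd(4,18)=2 -> changes
  Option E: v=57, gcd(4,57)=1 -> changes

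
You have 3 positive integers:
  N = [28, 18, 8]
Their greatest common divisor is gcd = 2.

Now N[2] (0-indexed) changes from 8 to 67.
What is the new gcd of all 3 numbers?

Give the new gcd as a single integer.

Numbers: [28, 18, 8], gcd = 2
Change: index 2, 8 -> 67
gcd of the OTHER numbers (without index 2): gcd([28, 18]) = 2
New gcd = gcd(g_others, new_val) = gcd(2, 67) = 1

Answer: 1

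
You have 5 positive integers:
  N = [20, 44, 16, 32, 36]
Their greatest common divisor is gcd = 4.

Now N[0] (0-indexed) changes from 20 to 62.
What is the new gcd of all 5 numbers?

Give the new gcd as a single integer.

Answer: 2

Derivation:
Numbers: [20, 44, 16, 32, 36], gcd = 4
Change: index 0, 20 -> 62
gcd of the OTHER numbers (without index 0): gcd([44, 16, 32, 36]) = 4
New gcd = gcd(g_others, new_val) = gcd(4, 62) = 2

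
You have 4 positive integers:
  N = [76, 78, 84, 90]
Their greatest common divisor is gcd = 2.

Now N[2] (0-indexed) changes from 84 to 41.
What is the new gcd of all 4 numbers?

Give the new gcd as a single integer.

Numbers: [76, 78, 84, 90], gcd = 2
Change: index 2, 84 -> 41
gcd of the OTHER numbers (without index 2): gcd([76, 78, 90]) = 2
New gcd = gcd(g_others, new_val) = gcd(2, 41) = 1

Answer: 1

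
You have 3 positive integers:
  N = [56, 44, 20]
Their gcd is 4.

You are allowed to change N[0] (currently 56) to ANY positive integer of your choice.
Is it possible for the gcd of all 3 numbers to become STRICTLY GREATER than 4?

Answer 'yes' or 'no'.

Answer: no

Derivation:
Current gcd = 4
gcd of all OTHER numbers (without N[0]=56): gcd([44, 20]) = 4
The new gcd after any change is gcd(4, new_value).
This can be at most 4.
Since 4 = old gcd 4, the gcd can only stay the same or decrease.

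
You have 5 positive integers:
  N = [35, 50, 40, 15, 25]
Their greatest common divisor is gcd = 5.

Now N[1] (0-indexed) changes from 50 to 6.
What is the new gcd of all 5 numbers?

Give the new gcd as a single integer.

Numbers: [35, 50, 40, 15, 25], gcd = 5
Change: index 1, 50 -> 6
gcd of the OTHER numbers (without index 1): gcd([35, 40, 15, 25]) = 5
New gcd = gcd(g_others, new_val) = gcd(5, 6) = 1

Answer: 1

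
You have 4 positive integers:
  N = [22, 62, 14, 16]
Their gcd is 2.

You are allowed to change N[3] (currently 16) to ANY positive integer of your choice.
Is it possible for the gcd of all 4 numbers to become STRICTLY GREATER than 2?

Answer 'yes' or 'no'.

Answer: no

Derivation:
Current gcd = 2
gcd of all OTHER numbers (without N[3]=16): gcd([22, 62, 14]) = 2
The new gcd after any change is gcd(2, new_value).
This can be at most 2.
Since 2 = old gcd 2, the gcd can only stay the same or decrease.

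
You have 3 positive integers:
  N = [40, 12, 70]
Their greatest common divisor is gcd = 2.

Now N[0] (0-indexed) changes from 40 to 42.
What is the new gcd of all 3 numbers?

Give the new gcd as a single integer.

Numbers: [40, 12, 70], gcd = 2
Change: index 0, 40 -> 42
gcd of the OTHER numbers (without index 0): gcd([12, 70]) = 2
New gcd = gcd(g_others, new_val) = gcd(2, 42) = 2

Answer: 2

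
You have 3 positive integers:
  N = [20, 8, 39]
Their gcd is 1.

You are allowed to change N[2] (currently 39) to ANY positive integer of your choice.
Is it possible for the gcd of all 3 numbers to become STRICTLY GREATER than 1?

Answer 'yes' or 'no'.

Answer: yes

Derivation:
Current gcd = 1
gcd of all OTHER numbers (without N[2]=39): gcd([20, 8]) = 4
The new gcd after any change is gcd(4, new_value).
This can be at most 4.
Since 4 > old gcd 1, the gcd CAN increase (e.g., set N[2] = 4).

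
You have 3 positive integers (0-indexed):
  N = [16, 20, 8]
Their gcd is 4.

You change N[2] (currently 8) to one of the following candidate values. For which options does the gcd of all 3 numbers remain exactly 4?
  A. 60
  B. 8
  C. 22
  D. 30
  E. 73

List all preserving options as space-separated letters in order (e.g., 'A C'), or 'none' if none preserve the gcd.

Answer: A B

Derivation:
Old gcd = 4; gcd of others (without N[2]) = 4
New gcd for candidate v: gcd(4, v). Preserves old gcd iff gcd(4, v) = 4.
  Option A: v=60, gcd(4,60)=4 -> preserves
  Option B: v=8, gcd(4,8)=4 -> preserves
  Option C: v=22, gcd(4,22)=2 -> changes
  Option D: v=30, gcd(4,30)=2 -> changes
  Option E: v=73, gcd(4,73)=1 -> changes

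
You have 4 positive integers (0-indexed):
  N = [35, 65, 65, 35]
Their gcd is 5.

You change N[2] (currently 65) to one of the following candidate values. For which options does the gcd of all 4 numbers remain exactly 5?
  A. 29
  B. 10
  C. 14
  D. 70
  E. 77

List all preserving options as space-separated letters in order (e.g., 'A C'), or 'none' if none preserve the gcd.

Old gcd = 5; gcd of others (without N[2]) = 5
New gcd for candidate v: gcd(5, v). Preserves old gcd iff gcd(5, v) = 5.
  Option A: v=29, gcd(5,29)=1 -> changes
  Option B: v=10, gcd(5,10)=5 -> preserves
  Option C: v=14, gcd(5,14)=1 -> changes
  Option D: v=70, gcd(5,70)=5 -> preserves
  Option E: v=77, gcd(5,77)=1 -> changes

Answer: B D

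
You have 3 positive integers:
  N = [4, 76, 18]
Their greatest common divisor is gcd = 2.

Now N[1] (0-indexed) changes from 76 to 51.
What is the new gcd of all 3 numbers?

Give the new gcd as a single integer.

Numbers: [4, 76, 18], gcd = 2
Change: index 1, 76 -> 51
gcd of the OTHER numbers (without index 1): gcd([4, 18]) = 2
New gcd = gcd(g_others, new_val) = gcd(2, 51) = 1

Answer: 1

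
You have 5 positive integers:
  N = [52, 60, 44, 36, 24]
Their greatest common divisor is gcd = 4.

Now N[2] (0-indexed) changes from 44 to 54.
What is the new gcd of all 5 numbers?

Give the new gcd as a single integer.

Answer: 2

Derivation:
Numbers: [52, 60, 44, 36, 24], gcd = 4
Change: index 2, 44 -> 54
gcd of the OTHER numbers (without index 2): gcd([52, 60, 36, 24]) = 4
New gcd = gcd(g_others, new_val) = gcd(4, 54) = 2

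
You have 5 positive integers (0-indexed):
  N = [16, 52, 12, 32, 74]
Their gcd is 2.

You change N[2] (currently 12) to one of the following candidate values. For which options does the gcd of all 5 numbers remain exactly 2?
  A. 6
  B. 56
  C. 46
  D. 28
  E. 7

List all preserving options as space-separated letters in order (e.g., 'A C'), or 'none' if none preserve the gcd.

Old gcd = 2; gcd of others (without N[2]) = 2
New gcd for candidate v: gcd(2, v). Preserves old gcd iff gcd(2, v) = 2.
  Option A: v=6, gcd(2,6)=2 -> preserves
  Option B: v=56, gcd(2,56)=2 -> preserves
  Option C: v=46, gcd(2,46)=2 -> preserves
  Option D: v=28, gcd(2,28)=2 -> preserves
  Option E: v=7, gcd(2,7)=1 -> changes

Answer: A B C D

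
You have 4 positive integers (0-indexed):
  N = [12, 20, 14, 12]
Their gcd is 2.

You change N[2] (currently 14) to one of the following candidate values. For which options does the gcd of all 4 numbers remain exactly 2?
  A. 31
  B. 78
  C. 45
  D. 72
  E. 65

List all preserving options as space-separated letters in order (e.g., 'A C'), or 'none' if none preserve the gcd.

Old gcd = 2; gcd of others (without N[2]) = 4
New gcd for candidate v: gcd(4, v). Preserves old gcd iff gcd(4, v) = 2.
  Option A: v=31, gcd(4,31)=1 -> changes
  Option B: v=78, gcd(4,78)=2 -> preserves
  Option C: v=45, gcd(4,45)=1 -> changes
  Option D: v=72, gcd(4,72)=4 -> changes
  Option E: v=65, gcd(4,65)=1 -> changes

Answer: B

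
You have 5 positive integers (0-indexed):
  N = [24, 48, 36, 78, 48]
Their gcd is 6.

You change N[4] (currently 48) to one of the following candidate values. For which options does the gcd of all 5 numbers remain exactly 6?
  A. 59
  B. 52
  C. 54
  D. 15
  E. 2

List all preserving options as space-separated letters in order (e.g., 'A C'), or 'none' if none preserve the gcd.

Answer: C

Derivation:
Old gcd = 6; gcd of others (without N[4]) = 6
New gcd for candidate v: gcd(6, v). Preserves old gcd iff gcd(6, v) = 6.
  Option A: v=59, gcd(6,59)=1 -> changes
  Option B: v=52, gcd(6,52)=2 -> changes
  Option C: v=54, gcd(6,54)=6 -> preserves
  Option D: v=15, gcd(6,15)=3 -> changes
  Option E: v=2, gcd(6,2)=2 -> changes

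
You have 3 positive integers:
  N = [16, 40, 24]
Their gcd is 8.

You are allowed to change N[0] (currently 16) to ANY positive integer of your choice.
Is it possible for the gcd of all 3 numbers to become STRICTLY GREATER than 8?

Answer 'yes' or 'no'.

Current gcd = 8
gcd of all OTHER numbers (without N[0]=16): gcd([40, 24]) = 8
The new gcd after any change is gcd(8, new_value).
This can be at most 8.
Since 8 = old gcd 8, the gcd can only stay the same or decrease.

Answer: no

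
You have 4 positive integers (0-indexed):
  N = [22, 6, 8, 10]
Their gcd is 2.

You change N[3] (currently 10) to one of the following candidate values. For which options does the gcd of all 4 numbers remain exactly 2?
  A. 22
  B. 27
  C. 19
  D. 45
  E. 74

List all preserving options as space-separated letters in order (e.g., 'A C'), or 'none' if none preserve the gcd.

Answer: A E

Derivation:
Old gcd = 2; gcd of others (without N[3]) = 2
New gcd for candidate v: gcd(2, v). Preserves old gcd iff gcd(2, v) = 2.
  Option A: v=22, gcd(2,22)=2 -> preserves
  Option B: v=27, gcd(2,27)=1 -> changes
  Option C: v=19, gcd(2,19)=1 -> changes
  Option D: v=45, gcd(2,45)=1 -> changes
  Option E: v=74, gcd(2,74)=2 -> preserves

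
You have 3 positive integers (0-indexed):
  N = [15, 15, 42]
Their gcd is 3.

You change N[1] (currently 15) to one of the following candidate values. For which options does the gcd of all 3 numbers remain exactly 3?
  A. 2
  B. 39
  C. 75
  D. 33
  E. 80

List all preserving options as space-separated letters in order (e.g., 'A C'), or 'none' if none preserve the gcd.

Answer: B C D

Derivation:
Old gcd = 3; gcd of others (without N[1]) = 3
New gcd for candidate v: gcd(3, v). Preserves old gcd iff gcd(3, v) = 3.
  Option A: v=2, gcd(3,2)=1 -> changes
  Option B: v=39, gcd(3,39)=3 -> preserves
  Option C: v=75, gcd(3,75)=3 -> preserves
  Option D: v=33, gcd(3,33)=3 -> preserves
  Option E: v=80, gcd(3,80)=1 -> changes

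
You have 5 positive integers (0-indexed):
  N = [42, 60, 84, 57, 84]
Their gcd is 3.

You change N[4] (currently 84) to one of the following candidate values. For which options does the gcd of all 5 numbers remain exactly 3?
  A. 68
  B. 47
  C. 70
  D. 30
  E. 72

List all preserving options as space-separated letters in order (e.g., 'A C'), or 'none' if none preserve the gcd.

Old gcd = 3; gcd of others (without N[4]) = 3
New gcd for candidate v: gcd(3, v). Preserves old gcd iff gcd(3, v) = 3.
  Option A: v=68, gcd(3,68)=1 -> changes
  Option B: v=47, gcd(3,47)=1 -> changes
  Option C: v=70, gcd(3,70)=1 -> changes
  Option D: v=30, gcd(3,30)=3 -> preserves
  Option E: v=72, gcd(3,72)=3 -> preserves

Answer: D E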